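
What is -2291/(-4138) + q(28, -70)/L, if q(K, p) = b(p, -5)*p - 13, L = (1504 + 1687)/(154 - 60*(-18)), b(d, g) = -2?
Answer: 655809665/13204358 ≈ 49.666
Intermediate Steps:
L = 3191/1234 (L = 3191/(154 + 1080) = 3191/1234 ≈ 2.5859)
q(K, p) = -13 - 2*p (q(K, p) = -2*p - 13 = -13 - 2*p)
-2291/(-4138) + q(28, -70)/L = -2291/(-4138) + (-13 - 2*(-70))/(3191/1234) = -2291*(-1/4138) + (-13 + 140)*(1234/3191) = 2291/4138 + 127*(1234/3191) = 2291/4138 + 156718/3191 = 655809665/13204358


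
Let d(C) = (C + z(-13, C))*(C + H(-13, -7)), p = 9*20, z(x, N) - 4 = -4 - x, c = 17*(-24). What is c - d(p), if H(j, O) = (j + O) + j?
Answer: -28779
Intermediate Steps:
c = -408
z(x, N) = -x (z(x, N) = 4 + (-4 - x) = -x)
p = 180
H(j, O) = O + 2*j (H(j, O) = (O + j) + j = O + 2*j)
d(C) = (-33 + C)*(13 + C) (d(C) = (C - 1*(-13))*(C + (-7 + 2*(-13))) = (C + 13)*(C + (-7 - 26)) = (13 + C)*(C - 33) = (13 + C)*(-33 + C) = (-33 + C)*(13 + C))
c - d(p) = -408 - (-429 + 180² - 20*180) = -408 - (-429 + 32400 - 3600) = -408 - 1*28371 = -408 - 28371 = -28779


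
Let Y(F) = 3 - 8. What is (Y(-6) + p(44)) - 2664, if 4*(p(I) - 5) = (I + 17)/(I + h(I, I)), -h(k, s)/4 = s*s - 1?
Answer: -82008637/30784 ≈ -2664.0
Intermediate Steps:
Y(F) = -5
h(k, s) = 4 - 4*s² (h(k, s) = -4*(s*s - 1) = -4*(s² - 1) = -4*(-1 + s²) = 4 - 4*s²)
p(I) = 5 + (17 + I)/(4*(4 + I - 4*I²)) (p(I) = 5 + ((I + 17)/(I + (4 - 4*I²)))/4 = 5 + ((17 + I)/(4 + I - 4*I²))/4 = 5 + (17 + I)/(4*(4 + I - 4*I²)))
(Y(-6) + p(44)) - 2664 = (-5 + (97 - 80*44² + 21*44)/(4*(4 + 44 - 4*44²))) - 2664 = (-5 + (97 - 80*1936 + 924)/(4*(4 + 44 - 4*1936))) - 2664 = (-5 + (97 - 154880 + 924)/(4*(4 + 44 - 7744))) - 2664 = (-5 + (¼)*(-153859)/(-7696)) - 2664 = (-5 + (¼)*(-1/7696)*(-153859)) - 2664 = (-5 + 153859/30784) - 2664 = -61/30784 - 2664 = -82008637/30784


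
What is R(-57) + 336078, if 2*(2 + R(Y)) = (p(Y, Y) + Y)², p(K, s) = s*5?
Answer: 394558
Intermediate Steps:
p(K, s) = 5*s
R(Y) = -2 + 18*Y² (R(Y) = -2 + (5*Y + Y)²/2 = -2 + (6*Y)²/2 = -2 + (36*Y²)/2 = -2 + 18*Y²)
R(-57) + 336078 = (-2 + 18*(-57)²) + 336078 = (-2 + 18*3249) + 336078 = (-2 + 58482) + 336078 = 58480 + 336078 = 394558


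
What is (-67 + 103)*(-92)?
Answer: -3312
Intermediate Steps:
(-67 + 103)*(-92) = 36*(-92) = -3312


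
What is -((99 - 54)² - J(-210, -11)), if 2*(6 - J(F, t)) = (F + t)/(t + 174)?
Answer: -657973/326 ≈ -2018.3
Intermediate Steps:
J(F, t) = 6 - (F + t)/(2*(174 + t)) (J(F, t) = 6 - (F + t)/(2*(t + 174)) = 6 - (F + t)/(2*(174 + t)))
-((99 - 54)² - J(-210, -11)) = -((99 - 54)² - (2088 - 1*(-210) + 11*(-11))/(2*(174 - 11))) = -(45² - (2088 + 210 - 121)/(2*163)) = -(2025 - 2177/(2*163)) = -(2025 - 1*2177/326) = -(2025 - 2177/326) = -1*657973/326 = -657973/326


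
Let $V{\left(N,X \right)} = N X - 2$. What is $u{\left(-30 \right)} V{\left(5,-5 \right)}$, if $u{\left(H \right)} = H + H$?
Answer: $1620$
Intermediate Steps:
$u{\left(H \right)} = 2 H$
$V{\left(N,X \right)} = -2 + N X$
$u{\left(-30 \right)} V{\left(5,-5 \right)} = 2 \left(-30\right) \left(-2 + 5 \left(-5\right)\right) = - 60 \left(-2 - 25\right) = \left(-60\right) \left(-27\right) = 1620$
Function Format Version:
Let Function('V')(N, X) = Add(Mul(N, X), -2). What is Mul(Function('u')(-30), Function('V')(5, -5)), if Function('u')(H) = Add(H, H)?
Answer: 1620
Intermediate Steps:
Function('u')(H) = Mul(2, H)
Function('V')(N, X) = Add(-2, Mul(N, X))
Mul(Function('u')(-30), Function('V')(5, -5)) = Mul(Mul(2, -30), Add(-2, Mul(5, -5))) = Mul(-60, Add(-2, -25)) = Mul(-60, -27) = 1620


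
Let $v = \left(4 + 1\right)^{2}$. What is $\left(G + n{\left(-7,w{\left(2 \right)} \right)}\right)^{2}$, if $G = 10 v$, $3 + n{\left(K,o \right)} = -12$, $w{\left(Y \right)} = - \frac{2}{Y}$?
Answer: $55225$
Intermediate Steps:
$n{\left(K,o \right)} = -15$ ($n{\left(K,o \right)} = -3 - 12 = -15$)
$v = 25$ ($v = 5^{2} = 25$)
$G = 250$ ($G = 10 \cdot 25 = 250$)
$\left(G + n{\left(-7,w{\left(2 \right)} \right)}\right)^{2} = \left(250 - 15\right)^{2} = 235^{2} = 55225$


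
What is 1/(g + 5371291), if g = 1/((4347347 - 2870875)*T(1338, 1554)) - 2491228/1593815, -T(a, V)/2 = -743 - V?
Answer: 10810707475803920/58067438870637102146631 ≈ 1.8617e-7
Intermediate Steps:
T(a, V) = 1486 + 2*V (T(a, V) = -2*(-743 - V) = 1486 + 2*V)
g = -16897781211114089/10810707475803920 (g = 1/((4347347 - 2870875)*(1486 + 2*1554)) - 2491228/1593815 = 1/(1476472*(1486 + 3108)) - 2491228*1/1593815 = (1/1476472)/4594 - 2491228/1593815 = (1/1476472)*(1/4594) - 2491228/1593815 = 1/6782912368 - 2491228/1593815 = -16897781211114089/10810707475803920 ≈ -1.5631)
1/(g + 5371291) = 1/(-16897781211114089/10810707475803920 + 5371291) = 1/(58067438870637102146631/10810707475803920) = 10810707475803920/58067438870637102146631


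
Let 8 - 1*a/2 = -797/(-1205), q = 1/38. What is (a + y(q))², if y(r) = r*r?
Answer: 652280822164521/3027669600400 ≈ 215.44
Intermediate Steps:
q = 1/38 ≈ 0.026316
y(r) = r²
a = 17686/1205 (a = 16 - (-1594)/(-1205) = 16 - (-1594)*(-1)/1205 = 16 - 2*797/1205 = 16 - 1594/1205 = 17686/1205 ≈ 14.677)
(a + y(q))² = (17686/1205 + (1/38)²)² = (17686/1205 + 1/1444)² = (25539789/1740020)² = 652280822164521/3027669600400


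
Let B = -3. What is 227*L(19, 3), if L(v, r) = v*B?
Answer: -12939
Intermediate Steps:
L(v, r) = -3*v (L(v, r) = v*(-3) = -3*v)
227*L(19, 3) = 227*(-3*19) = 227*(-57) = -12939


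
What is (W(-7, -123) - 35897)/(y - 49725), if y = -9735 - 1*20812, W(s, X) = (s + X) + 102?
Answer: 35925/80272 ≈ 0.44754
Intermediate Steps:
W(s, X) = 102 + X + s (W(s, X) = (X + s) + 102 = 102 + X + s)
y = -30547 (y = -9735 - 20812 = -30547)
(W(-7, -123) - 35897)/(y - 49725) = ((102 - 123 - 7) - 35897)/(-30547 - 49725) = (-28 - 35897)/(-80272) = -35925*(-1/80272) = 35925/80272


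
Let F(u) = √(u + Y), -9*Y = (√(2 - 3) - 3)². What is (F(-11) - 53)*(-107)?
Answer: 5671 - 107*√(-107 + 6*I)/3 ≈ 5660.7 - 369.08*I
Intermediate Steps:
Y = -(-3 + I)²/9 (Y = -(√(2 - 3) - 3)²/9 = -(√(-1) - 3)²/9 = -(I - 3)²/9 = -(-3 + I)²/9 ≈ -0.88889 + 0.66667*I)
F(u) = √(-8/9 + u + 2*I/3) (F(u) = √(u + (-8/9 + 2*I/3)) = √(-8/9 + u + 2*I/3))
(F(-11) - 53)*(-107) = (√(-8 + 6*I + 9*(-11))/3 - 53)*(-107) = (√(-8 + 6*I - 99)/3 - 53)*(-107) = (√(-107 + 6*I)/3 - 53)*(-107) = (-53 + √(-107 + 6*I)/3)*(-107) = 5671 - 107*√(-107 + 6*I)/3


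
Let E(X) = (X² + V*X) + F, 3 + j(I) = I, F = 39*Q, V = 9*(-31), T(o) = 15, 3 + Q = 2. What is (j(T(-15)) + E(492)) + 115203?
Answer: 219972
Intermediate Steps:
Q = -1 (Q = -3 + 2 = -1)
V = -279
F = -39 (F = 39*(-1) = -39)
j(I) = -3 + I
E(X) = -39 + X² - 279*X (E(X) = (X² - 279*X) - 39 = -39 + X² - 279*X)
(j(T(-15)) + E(492)) + 115203 = ((-3 + 15) + (-39 + 492² - 279*492)) + 115203 = (12 + (-39 + 242064 - 137268)) + 115203 = (12 + 104757) + 115203 = 104769 + 115203 = 219972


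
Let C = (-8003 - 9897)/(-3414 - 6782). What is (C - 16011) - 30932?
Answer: -119653232/2549 ≈ -46941.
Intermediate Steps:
C = 4475/2549 (C = -17900/(-10196) = -17900*(-1/10196) = 4475/2549 ≈ 1.7556)
(C - 16011) - 30932 = (4475/2549 - 16011) - 30932 = -40807564/2549 - 30932 = -119653232/2549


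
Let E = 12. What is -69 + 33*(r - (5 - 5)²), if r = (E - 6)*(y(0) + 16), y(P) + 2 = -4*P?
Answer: 2703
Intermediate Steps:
y(P) = -2 - 4*P
r = 84 (r = (12 - 6)*((-2 - 4*0) + 16) = 6*((-2 + 0) + 16) = 6*(-2 + 16) = 6*14 = 84)
-69 + 33*(r - (5 - 5)²) = -69 + 33*(84 - (5 - 5)²) = -69 + 33*(84 - 1*0²) = -69 + 33*(84 - 1*0) = -69 + 33*(84 + 0) = -69 + 33*84 = -69 + 2772 = 2703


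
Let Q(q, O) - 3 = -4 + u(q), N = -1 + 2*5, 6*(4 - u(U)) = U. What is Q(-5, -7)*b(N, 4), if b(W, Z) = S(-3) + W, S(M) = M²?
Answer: 69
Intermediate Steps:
u(U) = 4 - U/6
N = 9 (N = -1 + 10 = 9)
Q(q, O) = 3 - q/6 (Q(q, O) = 3 + (-4 + (4 - q/6)) = 3 - q/6)
b(W, Z) = 9 + W (b(W, Z) = (-3)² + W = 9 + W)
Q(-5, -7)*b(N, 4) = (3 - ⅙*(-5))*(9 + 9) = (3 + ⅚)*18 = (23/6)*18 = 69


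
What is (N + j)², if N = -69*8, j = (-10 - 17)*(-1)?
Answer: 275625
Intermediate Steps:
j = 27 (j = -27*(-1) = 27)
N = -552
(N + j)² = (-552 + 27)² = (-525)² = 275625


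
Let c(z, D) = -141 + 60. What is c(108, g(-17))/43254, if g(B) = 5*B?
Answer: -1/534 ≈ -0.0018727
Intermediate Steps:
c(z, D) = -81
c(108, g(-17))/43254 = -81/43254 = -81*1/43254 = -1/534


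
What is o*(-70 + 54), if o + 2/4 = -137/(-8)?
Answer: -266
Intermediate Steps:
o = 133/8 (o = -1/2 - 137/(-8) = -1/2 - 137*(-1/8) = -1/2 + 137/8 = 133/8 ≈ 16.625)
o*(-70 + 54) = 133*(-70 + 54)/8 = (133/8)*(-16) = -266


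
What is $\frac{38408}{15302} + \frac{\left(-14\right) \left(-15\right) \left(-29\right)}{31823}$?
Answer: $\frac{564534302}{243477773} \approx 2.3186$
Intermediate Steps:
$\frac{38408}{15302} + \frac{\left(-14\right) \left(-15\right) \left(-29\right)}{31823} = 38408 \cdot \frac{1}{15302} + 210 \left(-29\right) \frac{1}{31823} = \frac{19204}{7651} - \frac{6090}{31823} = \frac{564534302}{243477773}$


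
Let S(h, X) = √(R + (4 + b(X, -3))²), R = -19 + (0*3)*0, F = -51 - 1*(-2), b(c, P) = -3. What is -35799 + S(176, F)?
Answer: -35799 + 3*I*√2 ≈ -35799.0 + 4.2426*I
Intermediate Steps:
F = -49 (F = -51 + 2 = -49)
R = -19 (R = -19 + 0*0 = -19 + 0 = -19)
S(h, X) = 3*I*√2 (S(h, X) = √(-19 + (4 - 3)²) = √(-19 + 1²) = √(-19 + 1) = √(-18) = 3*I*√2)
-35799 + S(176, F) = -35799 + 3*I*√2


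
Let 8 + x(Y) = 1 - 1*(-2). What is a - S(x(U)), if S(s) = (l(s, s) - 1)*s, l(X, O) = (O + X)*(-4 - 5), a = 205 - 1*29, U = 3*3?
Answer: 621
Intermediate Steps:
U = 9
a = 176 (a = 205 - 29 = 176)
l(X, O) = -9*O - 9*X (l(X, O) = (O + X)*(-9) = -9*O - 9*X)
x(Y) = -5 (x(Y) = -8 + (1 - 1*(-2)) = -8 + (1 + 2) = -8 + 3 = -5)
S(s) = s*(-1 - 18*s) (S(s) = ((-9*s - 9*s) - 1)*s = (-18*s - 1)*s = (-1 - 18*s)*s = s*(-1 - 18*s))
a - S(x(U)) = 176 - (-1)*(-5)*(1 + 18*(-5)) = 176 - (-1)*(-5)*(1 - 90) = 176 - (-1)*(-5)*(-89) = 176 - 1*(-445) = 176 + 445 = 621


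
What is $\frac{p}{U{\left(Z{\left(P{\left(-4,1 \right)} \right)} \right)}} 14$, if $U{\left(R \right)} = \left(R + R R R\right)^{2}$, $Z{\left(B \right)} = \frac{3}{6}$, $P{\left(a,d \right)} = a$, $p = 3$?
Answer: $\frac{2688}{25} \approx 107.52$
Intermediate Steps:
$Z{\left(B \right)} = \frac{1}{2}$ ($Z{\left(B \right)} = 3 \cdot \frac{1}{6} = \frac{1}{2}$)
$U{\left(R \right)} = \left(R + R^{3}\right)^{2}$ ($U{\left(R \right)} = \left(R + R^{2} R\right)^{2} = \left(R + R^{3}\right)^{2}$)
$\frac{p}{U{\left(Z{\left(P{\left(-4,1 \right)} \right)} \right)}} 14 = \frac{1}{\left(\frac{1}{2}\right)^{2} \left(1 + \left(\frac{1}{2}\right)^{2}\right)^{2}} \cdot 3 \cdot 14 = \frac{1}{\frac{1}{4} \left(1 + \frac{1}{4}\right)^{2}} \cdot 3 \cdot 14 = \frac{1}{\frac{1}{4} \left(\frac{5}{4}\right)^{2}} \cdot 3 \cdot 14 = \frac{1}{\frac{1}{4} \cdot \frac{25}{16}} \cdot 3 \cdot 14 = \frac{1}{\frac{25}{64}} \cdot 3 \cdot 14 = \frac{64}{25} \cdot 3 \cdot 14 = \frac{192}{25} \cdot 14 = \frac{2688}{25}$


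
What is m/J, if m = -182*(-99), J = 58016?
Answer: 1287/4144 ≈ 0.31057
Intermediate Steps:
m = 18018
m/J = 18018/58016 = 18018*(1/58016) = 1287/4144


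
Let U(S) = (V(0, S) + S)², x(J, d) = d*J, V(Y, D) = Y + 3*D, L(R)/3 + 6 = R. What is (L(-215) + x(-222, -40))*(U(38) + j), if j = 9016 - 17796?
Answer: 117700308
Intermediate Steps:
L(R) = -18 + 3*R
x(J, d) = J*d
U(S) = 16*S² (U(S) = ((0 + 3*S) + S)² = (3*S + S)² = (4*S)² = 16*S²)
j = -8780
(L(-215) + x(-222, -40))*(U(38) + j) = ((-18 + 3*(-215)) - 222*(-40))*(16*38² - 8780) = ((-18 - 645) + 8880)*(16*1444 - 8780) = (-663 + 8880)*(23104 - 8780) = 8217*14324 = 117700308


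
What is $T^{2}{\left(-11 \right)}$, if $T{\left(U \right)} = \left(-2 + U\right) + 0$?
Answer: $169$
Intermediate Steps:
$T{\left(U \right)} = -2 + U$
$T^{2}{\left(-11 \right)} = \left(-2 - 11\right)^{2} = \left(-13\right)^{2} = 169$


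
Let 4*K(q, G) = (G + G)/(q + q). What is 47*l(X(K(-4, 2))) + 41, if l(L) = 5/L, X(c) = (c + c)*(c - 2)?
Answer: 8217/17 ≈ 483.35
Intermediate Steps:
K(q, G) = G/(4*q) (K(q, G) = ((G + G)/(q + q))/4 = ((2*G)/((2*q)))/4 = ((2*G)*(1/(2*q)))/4 = (G/q)/4 = G/(4*q))
X(c) = 2*c*(-2 + c) (X(c) = (2*c)*(-2 + c) = 2*c*(-2 + c))
47*l(X(K(-4, 2))) + 41 = 47*(5/((2*((¼)*2/(-4))*(-2 + (¼)*2/(-4))))) + 41 = 47*(5/((2*((¼)*2*(-¼))*(-2 + (¼)*2*(-¼))))) + 41 = 47*(5/((2*(-⅛)*(-2 - ⅛)))) + 41 = 47*(5/((2*(-⅛)*(-17/8)))) + 41 = 47*(5/(17/32)) + 41 = 47*(5*(32/17)) + 41 = 47*(160/17) + 41 = 7520/17 + 41 = 8217/17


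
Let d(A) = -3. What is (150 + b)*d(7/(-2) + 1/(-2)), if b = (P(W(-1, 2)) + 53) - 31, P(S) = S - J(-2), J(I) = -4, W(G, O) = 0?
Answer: -528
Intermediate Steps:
P(S) = 4 + S (P(S) = S - 1*(-4) = S + 4 = 4 + S)
b = 26 (b = ((4 + 0) + 53) - 31 = (4 + 53) - 31 = 57 - 31 = 26)
(150 + b)*d(7/(-2) + 1/(-2)) = (150 + 26)*(-3) = 176*(-3) = -528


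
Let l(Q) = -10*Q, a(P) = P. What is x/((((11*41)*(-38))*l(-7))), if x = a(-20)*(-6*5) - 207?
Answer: -393/1199660 ≈ -0.00032759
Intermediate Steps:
x = 393 (x = -(-120)*5 - 207 = -20*(-30) - 207 = 600 - 207 = 393)
x/((((11*41)*(-38))*l(-7))) = 393/((((11*41)*(-38))*(-10*(-7)))) = 393/(((451*(-38))*70)) = 393/((-17138*70)) = 393/(-1199660) = 393*(-1/1199660) = -393/1199660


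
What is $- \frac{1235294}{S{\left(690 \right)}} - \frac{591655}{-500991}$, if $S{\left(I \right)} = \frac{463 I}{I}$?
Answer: $- \frac{618597240089}{231958833} \approx -2666.8$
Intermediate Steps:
$S{\left(I \right)} = 463$
$- \frac{1235294}{S{\left(690 \right)}} - \frac{591655}{-500991} = - \frac{1235294}{463} - \frac{591655}{-500991} = \left(-1235294\right) \frac{1}{463} - - \frac{591655}{500991} = - \frac{1235294}{463} + \frac{591655}{500991} = - \frac{618597240089}{231958833}$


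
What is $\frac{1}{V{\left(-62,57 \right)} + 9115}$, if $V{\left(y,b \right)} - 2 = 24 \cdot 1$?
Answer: $\frac{1}{9141} \approx 0.0001094$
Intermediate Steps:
$V{\left(y,b \right)} = 26$ ($V{\left(y,b \right)} = 2 + 24 \cdot 1 = 2 + 24 = 26$)
$\frac{1}{V{\left(-62,57 \right)} + 9115} = \frac{1}{26 + 9115} = \frac{1}{9141}$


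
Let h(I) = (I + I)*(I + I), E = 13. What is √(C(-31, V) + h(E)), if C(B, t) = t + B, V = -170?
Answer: 5*√19 ≈ 21.794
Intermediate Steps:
h(I) = 4*I² (h(I) = (2*I)*(2*I) = 4*I²)
C(B, t) = B + t
√(C(-31, V) + h(E)) = √((-31 - 170) + 4*13²) = √(-201 + 4*169) = √(-201 + 676) = √475 = 5*√19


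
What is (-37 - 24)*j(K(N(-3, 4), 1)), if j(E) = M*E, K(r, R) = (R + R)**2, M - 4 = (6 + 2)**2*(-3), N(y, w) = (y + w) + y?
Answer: 45872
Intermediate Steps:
N(y, w) = w + 2*y (N(y, w) = (w + y) + y = w + 2*y)
M = -188 (M = 4 + (6 + 2)**2*(-3) = 4 + 8**2*(-3) = 4 + 64*(-3) = 4 - 192 = -188)
K(r, R) = 4*R**2 (K(r, R) = (2*R)**2 = 4*R**2)
j(E) = -188*E
(-37 - 24)*j(K(N(-3, 4), 1)) = (-37 - 24)*(-752*1**2) = -(-11468)*4*1 = -(-11468)*4 = -61*(-752) = 45872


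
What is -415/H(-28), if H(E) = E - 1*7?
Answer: 83/7 ≈ 11.857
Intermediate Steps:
H(E) = -7 + E (H(E) = E - 7 = -7 + E)
-415/H(-28) = -415/(-7 - 28) = -415/(-35) = -415*(-1/35) = 83/7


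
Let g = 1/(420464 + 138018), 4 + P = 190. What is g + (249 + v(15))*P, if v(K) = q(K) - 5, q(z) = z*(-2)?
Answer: 22229817529/558482 ≈ 39804.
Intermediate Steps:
P = 186 (P = -4 + 190 = 186)
g = 1/558482 ≈ 1.7906e-6
q(z) = -2*z
v(K) = -5 - 2*K (v(K) = -2*K - 5 = -5 - 2*K)
g + (249 + v(15))*P = 1/558482 + (249 + (-5 - 2*15))*186 = 1/558482 + (249 + (-5 - 30))*186 = 1/558482 + (249 - 35)*186 = 1/558482 + 214*186 = 1/558482 + 39804 = 22229817529/558482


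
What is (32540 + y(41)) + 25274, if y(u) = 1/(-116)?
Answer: 6706423/116 ≈ 57814.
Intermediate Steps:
y(u) = -1/116
(32540 + y(41)) + 25274 = (32540 - 1/116) + 25274 = 3774639/116 + 25274 = 6706423/116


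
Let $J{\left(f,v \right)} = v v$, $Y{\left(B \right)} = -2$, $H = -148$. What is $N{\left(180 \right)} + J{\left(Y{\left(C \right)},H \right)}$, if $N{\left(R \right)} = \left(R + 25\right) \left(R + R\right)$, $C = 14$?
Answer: $95704$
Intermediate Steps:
$N{\left(R \right)} = 2 R \left(25 + R\right)$ ($N{\left(R \right)} = \left(25 + R\right) 2 R = 2 R \left(25 + R\right)$)
$J{\left(f,v \right)} = v^{2}$
$N{\left(180 \right)} + J{\left(Y{\left(C \right)},H \right)} = 2 \cdot 180 \left(25 + 180\right) + \left(-148\right)^{2} = 2 \cdot 180 \cdot 205 + 21904 = 73800 + 21904 = 95704$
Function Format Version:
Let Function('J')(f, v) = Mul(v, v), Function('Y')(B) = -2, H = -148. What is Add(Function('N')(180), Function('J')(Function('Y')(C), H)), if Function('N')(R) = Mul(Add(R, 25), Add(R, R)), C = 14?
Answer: 95704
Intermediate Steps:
Function('N')(R) = Mul(2, R, Add(25, R)) (Function('N')(R) = Mul(Add(25, R), Mul(2, R)) = Mul(2, R, Add(25, R)))
Function('J')(f, v) = Pow(v, 2)
Add(Function('N')(180), Function('J')(Function('Y')(C), H)) = Add(Mul(2, 180, Add(25, 180)), Pow(-148, 2)) = Add(Mul(2, 180, 205), 21904) = Add(73800, 21904) = 95704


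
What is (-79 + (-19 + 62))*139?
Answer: -5004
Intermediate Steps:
(-79 + (-19 + 62))*139 = (-79 + 43)*139 = -36*139 = -5004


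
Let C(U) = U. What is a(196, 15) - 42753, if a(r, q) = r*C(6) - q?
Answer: -41592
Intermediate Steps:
a(r, q) = -q + 6*r (a(r, q) = r*6 - q = 6*r - q = -q + 6*r)
a(196, 15) - 42753 = (-1*15 + 6*196) - 42753 = (-15 + 1176) - 42753 = 1161 - 42753 = -41592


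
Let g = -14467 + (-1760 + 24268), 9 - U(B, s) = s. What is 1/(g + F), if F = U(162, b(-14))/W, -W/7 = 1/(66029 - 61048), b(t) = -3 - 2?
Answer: -1/1921 ≈ -0.00052056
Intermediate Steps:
b(t) = -5
W = -7/4981 (W = -7/(66029 - 61048) = -7/4981 ≈ -0.0014053)
U(B, s) = 9 - s
g = 8041 (g = -14467 + 22508 = 8041)
F = -9962 (F = (9 - 1*(-5))/(-7/4981) = (9 + 5)*(-4981/7) = 14*(-4981/7) = -9962)
1/(g + F) = 1/(8041 - 9962) = 1/(-1921) = -1/1921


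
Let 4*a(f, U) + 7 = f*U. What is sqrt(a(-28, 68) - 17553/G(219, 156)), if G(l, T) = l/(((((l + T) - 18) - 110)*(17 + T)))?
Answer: I*sqrt(73015755371)/146 ≈ 1850.8*I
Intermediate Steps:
a(f, U) = -7/4 + U*f/4 (a(f, U) = -7/4 + (f*U)/4 = -7/4 + (U*f)/4 = -7/4 + U*f/4)
G(l, T) = l/((17 + T)*(-128 + T + l)) (G(l, T) = l/(((((T + l) - 18) - 110)*(17 + T))) = l/((((-18 + T + l) - 110)*(17 + T))) = l/(((-128 + T + l)*(17 + T))) = l/(((17 + T)*(-128 + T + l))) = l*(1/((17 + T)*(-128 + T + l))) = l/((17 + T)*(-128 + T + l)))
sqrt(a(-28, 68) - 17553/G(219, 156)) = sqrt((-7/4 + (1/4)*68*(-28)) - 17553/(219/(-2176 + 156**2 - 111*156 + 17*219 + 156*219))) = sqrt((-7/4 - 476) - 17553/(219/(-2176 + 24336 - 17316 + 3723 + 34164))) = sqrt(-1911/4 - 17553/(219/42731)) = sqrt(-1911/4 - 17553/(219*(1/42731))) = sqrt(-1911/4 - 17553/219/42731) = sqrt(-1911/4 - 17553*42731/219) = sqrt(-1911/4 - 250019081/73) = sqrt(-1000215827/292) = I*sqrt(73015755371)/146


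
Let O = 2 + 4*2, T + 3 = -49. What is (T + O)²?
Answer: 1764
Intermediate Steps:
T = -52 (T = -3 - 49 = -52)
O = 10 (O = 2 + 8 = 10)
(T + O)² = (-52 + 10)² = (-42)² = 1764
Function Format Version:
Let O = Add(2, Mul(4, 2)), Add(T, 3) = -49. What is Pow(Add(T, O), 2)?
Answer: 1764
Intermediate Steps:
T = -52 (T = Add(-3, -49) = -52)
O = 10 (O = Add(2, 8) = 10)
Pow(Add(T, O), 2) = Pow(Add(-52, 10), 2) = Pow(-42, 2) = 1764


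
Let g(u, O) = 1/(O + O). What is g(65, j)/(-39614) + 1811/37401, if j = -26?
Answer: 22074361/455877912 ≈ 0.048422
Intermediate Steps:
g(u, O) = 1/(2*O)
g(65, j)/(-39614) + 1811/37401 = ((½)/(-26))/(-39614) + 1811/37401 = ((½)*(-1/26))*(-1/39614) + 1811*(1/37401) = -1/52*(-1/39614) + 1811/37401 = 1/2059928 + 1811/37401 = 22074361/455877912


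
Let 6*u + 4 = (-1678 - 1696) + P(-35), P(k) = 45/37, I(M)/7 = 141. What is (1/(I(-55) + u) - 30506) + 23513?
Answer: -219517189/31391 ≈ -6993.0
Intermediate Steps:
I(M) = 987 (I(M) = 7*141 = 987)
P(k) = 45/37 (P(k) = 45*(1/37) = 45/37)
u = -41647/74 (u = -⅔ + ((-1678 - 1696) + 45/37)/6 = -⅔ + (-3374 + 45/37)/6 = -⅔ + (⅙)*(-124793/37) = -⅔ - 124793/222 = -41647/74 ≈ -562.80)
(1/(I(-55) + u) - 30506) + 23513 = (1/(987 - 41647/74) - 30506) + 23513 = (1/(31391/74) - 30506) + 23513 = (74/31391 - 30506) + 23513 = -957613772/31391 + 23513 = -219517189/31391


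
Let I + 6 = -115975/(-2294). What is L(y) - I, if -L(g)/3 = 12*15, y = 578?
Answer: -1340971/2294 ≈ -584.56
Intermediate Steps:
L(g) = -540 (L(g) = -36*15 = -3*180 = -540)
I = 102211/2294 (I = -6 - 115975/(-2294) = -6 - 115975*(-1)/2294 = -6 - 25*(-4639/2294) = -6 + 115975/2294 = 102211/2294 ≈ 44.556)
L(y) - I = -540 - 1*102211/2294 = -540 - 102211/2294 = -1340971/2294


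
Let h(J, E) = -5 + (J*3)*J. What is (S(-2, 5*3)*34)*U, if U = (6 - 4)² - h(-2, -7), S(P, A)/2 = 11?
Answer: -2244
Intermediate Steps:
S(P, A) = 22 (S(P, A) = 2*11 = 22)
h(J, E) = -5 + 3*J² (h(J, E) = -5 + (3*J)*J = -5 + 3*J²)
U = -3 (U = (6 - 4)² - (-5 + 3*(-2)²) = 2² - (-5 + 3*4) = 4 - (-5 + 12) = 4 - 1*7 = 4 - 7 = -3)
(S(-2, 5*3)*34)*U = (22*34)*(-3) = 748*(-3) = -2244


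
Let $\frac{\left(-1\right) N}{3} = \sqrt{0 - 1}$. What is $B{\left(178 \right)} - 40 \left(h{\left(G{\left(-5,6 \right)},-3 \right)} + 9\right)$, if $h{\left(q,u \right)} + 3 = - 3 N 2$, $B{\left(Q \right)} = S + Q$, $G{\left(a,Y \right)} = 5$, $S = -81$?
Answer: $-143 - 720 i \approx -143.0 - 720.0 i$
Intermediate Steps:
$B{\left(Q \right)} = -81 + Q$
$N = - 3 i$ ($N = - 3 \sqrt{0 - 1} = - 3 \sqrt{-1} = - 3 i \approx - 3.0 i$)
$h{\left(q,u \right)} = -3 + 18 i$ ($h{\left(q,u \right)} = -3 + - 3 \left(- 3 i\right) 2 = -3 + 9 i 2 = -3 + 18 i$)
$B{\left(178 \right)} - 40 \left(h{\left(G{\left(-5,6 \right)},-3 \right)} + 9\right) = \left(-81 + 178\right) - 40 \left(\left(-3 + 18 i\right) + 9\right) = 97 - 40 \left(6 + 18 i\right) = 97 - \left(240 + 720 i\right) = -143 - 720 i$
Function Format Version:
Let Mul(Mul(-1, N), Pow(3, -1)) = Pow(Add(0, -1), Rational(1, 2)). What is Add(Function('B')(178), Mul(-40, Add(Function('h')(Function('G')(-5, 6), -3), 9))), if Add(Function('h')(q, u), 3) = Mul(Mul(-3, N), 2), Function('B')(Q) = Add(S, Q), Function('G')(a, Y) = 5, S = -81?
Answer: Add(-143, Mul(-720, I)) ≈ Add(-143.00, Mul(-720.00, I))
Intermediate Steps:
Function('B')(Q) = Add(-81, Q)
N = Mul(-3, I) (N = Mul(-3, Pow(Add(0, -1), Rational(1, 2))) = Mul(-3, Pow(-1, Rational(1, 2))) = Mul(-3, I) ≈ Mul(-3.0000, I))
Function('h')(q, u) = Add(-3, Mul(18, I)) (Function('h')(q, u) = Add(-3, Mul(Mul(-3, Mul(-3, I)), 2)) = Add(-3, Mul(Mul(9, I), 2)) = Add(-3, Mul(18, I)))
Add(Function('B')(178), Mul(-40, Add(Function('h')(Function('G')(-5, 6), -3), 9))) = Add(Add(-81, 178), Mul(-40, Add(Add(-3, Mul(18, I)), 9))) = Add(97, Mul(-40, Add(6, Mul(18, I)))) = Add(97, Add(-240, Mul(-720, I))) = Add(-143, Mul(-720, I))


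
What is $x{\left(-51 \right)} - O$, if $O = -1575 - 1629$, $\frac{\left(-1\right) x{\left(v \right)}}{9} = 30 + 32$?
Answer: $2646$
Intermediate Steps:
$x{\left(v \right)} = -558$ ($x{\left(v \right)} = - 9 \left(30 + 32\right) = \left(-9\right) 62 = -558$)
$O = -3204$
$x{\left(-51 \right)} - O = -558 - -3204 = -558 + 3204 = 2646$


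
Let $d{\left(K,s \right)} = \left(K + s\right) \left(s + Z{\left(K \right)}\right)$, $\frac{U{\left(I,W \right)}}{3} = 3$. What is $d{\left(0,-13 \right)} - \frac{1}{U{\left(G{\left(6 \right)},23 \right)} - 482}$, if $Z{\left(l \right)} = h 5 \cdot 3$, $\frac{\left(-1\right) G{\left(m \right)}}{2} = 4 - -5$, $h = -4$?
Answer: $\frac{448878}{473} \approx 949.0$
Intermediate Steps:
$G{\left(m \right)} = -18$ ($G{\left(m \right)} = - 2 \left(4 - -5\right) = - 2 \left(4 + 5\right) = \left(-2\right) 9 = -18$)
$U{\left(I,W \right)} = 9$ ($U{\left(I,W \right)} = 3 \cdot 3 = 9$)
$Z{\left(l \right)} = -60$ ($Z{\left(l \right)} = \left(-4\right) 5 \cdot 3 = \left(-20\right) 3 = -60$)
$d{\left(K,s \right)} = \left(-60 + s\right) \left(K + s\right)$ ($d{\left(K,s \right)} = \left(K + s\right) \left(s - 60\right) = \left(K + s\right) \left(-60 + s\right) = \left(-60 + s\right) \left(K + s\right)$)
$d{\left(0,-13 \right)} - \frac{1}{U{\left(G{\left(6 \right)},23 \right)} - 482} = \left(\left(-13\right)^{2} - 0 - -780 + 0 \left(-13\right)\right) - \frac{1}{9 - 482} = \left(169 + 0 + 780 + 0\right) - \frac{1}{-473} = 949 - - \frac{1}{473} = 949 + \frac{1}{473} = \frac{448878}{473}$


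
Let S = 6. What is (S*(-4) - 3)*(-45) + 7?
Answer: 1222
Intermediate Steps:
(S*(-4) - 3)*(-45) + 7 = (6*(-4) - 3)*(-45) + 7 = (-24 - 3)*(-45) + 7 = -27*(-45) + 7 = 1215 + 7 = 1222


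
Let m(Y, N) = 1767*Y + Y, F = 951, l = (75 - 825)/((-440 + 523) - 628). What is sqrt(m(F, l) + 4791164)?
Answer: 22*sqrt(13373) ≈ 2544.1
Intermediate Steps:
l = 150/109 (l = -750/(83 - 628) = -750/(-545) = -750*(-1/545) = 150/109 ≈ 1.3761)
m(Y, N) = 1768*Y
sqrt(m(F, l) + 4791164) = sqrt(1768*951 + 4791164) = sqrt(1681368 + 4791164) = sqrt(6472532) = 22*sqrt(13373)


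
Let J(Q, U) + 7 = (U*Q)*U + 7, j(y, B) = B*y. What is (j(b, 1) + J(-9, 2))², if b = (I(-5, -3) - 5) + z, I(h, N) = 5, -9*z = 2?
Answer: 106276/81 ≈ 1312.0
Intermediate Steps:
z = -2/9 (z = -⅑*2 = -2/9 ≈ -0.22222)
b = -2/9 (b = (5 - 5) - 2/9 = 0 - 2/9 = -2/9 ≈ -0.22222)
J(Q, U) = Q*U² (J(Q, U) = -7 + ((U*Q)*U + 7) = -7 + ((Q*U)*U + 7) = -7 + (Q*U² + 7) = -7 + (7 + Q*U²) = Q*U²)
(j(b, 1) + J(-9, 2))² = (1*(-2/9) - 9*2²)² = (-2/9 - 9*4)² = (-2/9 - 36)² = (-326/9)² = 106276/81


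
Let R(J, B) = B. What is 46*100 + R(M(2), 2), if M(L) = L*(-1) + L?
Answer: 4602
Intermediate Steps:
M(L) = 0 (M(L) = -L + L = 0)
46*100 + R(M(2), 2) = 46*100 + 2 = 4600 + 2 = 4602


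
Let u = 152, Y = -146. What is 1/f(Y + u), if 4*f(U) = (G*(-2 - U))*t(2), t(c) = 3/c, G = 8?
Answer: -1/24 ≈ -0.041667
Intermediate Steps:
f(U) = -6 - 3*U (f(U) = ((8*(-2 - U))*(3/2))/4 = ((-16 - 8*U)*(3*(1/2)))/4 = ((-16 - 8*U)*(3/2))/4 = (-24 - 12*U)/4 = -6 - 3*U)
1/f(Y + u) = 1/(-6 - 3*(-146 + 152)) = 1/(-6 - 3*6) = 1/(-6 - 18) = 1/(-24) = -1/24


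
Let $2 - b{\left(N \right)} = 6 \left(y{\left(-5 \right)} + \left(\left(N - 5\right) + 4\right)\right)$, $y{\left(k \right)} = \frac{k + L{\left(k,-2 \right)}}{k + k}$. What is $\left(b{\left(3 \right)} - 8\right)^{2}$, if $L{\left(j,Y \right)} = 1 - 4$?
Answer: $\frac{12996}{25} \approx 519.84$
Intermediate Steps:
$L{\left(j,Y \right)} = -3$
$y{\left(k \right)} = \frac{-3 + k}{2 k}$ ($y{\left(k \right)} = \frac{k - 3}{k + k} = \frac{-3 + k}{2 k}$)
$b{\left(N \right)} = \frac{16}{5} - 6 N$ ($b{\left(N \right)} = 2 - 6 \left(\frac{-3 - 5}{2 \left(-5\right)} + \left(\left(N - 5\right) + 4\right)\right) = 2 - 6 \left(\frac{1}{2} \left(- \frac{1}{5}\right) \left(-8\right) + \left(\left(-5 + N\right) + 4\right)\right) = 2 - 6 \left(\frac{4}{5} + \left(-1 + N\right)\right) = 2 - 6 \left(- \frac{1}{5} + N\right) = 2 - \left(- \frac{6}{5} + 6 N\right) = \frac{16}{5} - 6 N$)
$\left(b{\left(3 \right)} - 8\right)^{2} = \left(\left(\frac{16}{5} - 18\right) - 8\right)^{2} = \left(- \frac{74}{5} - 8\right)^{2} = \left(- \frac{114}{5}\right)^{2} = \frac{12996}{25}$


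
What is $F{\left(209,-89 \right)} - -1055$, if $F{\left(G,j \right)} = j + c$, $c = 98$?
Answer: $1064$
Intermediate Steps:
$F{\left(G,j \right)} = 98 + j$ ($F{\left(G,j \right)} = j + 98 = 98 + j$)
$F{\left(209,-89 \right)} - -1055 = \left(98 - 89\right) - -1055 = 9 + 1055 = 1064$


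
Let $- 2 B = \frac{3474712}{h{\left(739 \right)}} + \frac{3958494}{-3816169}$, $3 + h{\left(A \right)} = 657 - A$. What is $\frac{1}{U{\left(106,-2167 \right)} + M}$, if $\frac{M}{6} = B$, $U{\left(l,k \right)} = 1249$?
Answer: $\frac{324374365}{40186417652839} \approx 8.0717 \cdot 10^{-6}$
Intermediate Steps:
$h{\left(A \right)} = 654 - A$ ($h{\left(A \right)} = -3 - \left(-657 + A\right) = 654 - A$)
$B = \frac{6630212345159}{324374365}$ ($B = - \frac{\frac{3474712}{654 - 739} + \frac{3958494}{-3816169}}{2} = - \frac{\frac{3474712}{654 - 739} + 3958494 \left(- \frac{1}{3816169}\right)}{2} = - \frac{\frac{3474712}{-85} - \frac{3958494}{3816169}}{2} = - \frac{3474712 \left(- \frac{1}{85}\right) - \frac{3958494}{3816169}}{2} = - \frac{- \frac{3474712}{85} - \frac{3958494}{3816169}}{2} = \left(- \frac{1}{2}\right) \left(- \frac{13260424690318}{324374365}\right) = \frac{6630212345159}{324374365} \approx 20440.0$)
$M = \frac{39781274070954}{324374365}$ ($M = 6 \cdot \frac{6630212345159}{324374365} = \frac{39781274070954}{324374365} \approx 1.2264 \cdot 10^{5}$)
$\frac{1}{U{\left(106,-2167 \right)} + M} = \frac{1}{1249 + \frac{39781274070954}{324374365}} = \frac{1}{\frac{40186417652839}{324374365}} = \frac{324374365}{40186417652839}$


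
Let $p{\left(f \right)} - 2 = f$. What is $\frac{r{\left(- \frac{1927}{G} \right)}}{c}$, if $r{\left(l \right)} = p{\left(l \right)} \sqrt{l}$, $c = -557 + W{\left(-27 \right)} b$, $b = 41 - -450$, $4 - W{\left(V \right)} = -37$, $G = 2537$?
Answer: $\frac{3147 i \sqrt{4888799}}{125985486806} \approx 5.523 \cdot 10^{-5} i$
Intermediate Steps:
$W{\left(V \right)} = 41$ ($W{\left(V \right)} = 4 - -37 = 4 + 37 = 41$)
$p{\left(f \right)} = 2 + f$
$b = 491$ ($b = 41 + 450 = 491$)
$c = 19574$ ($c = -557 + 41 \cdot 491 = -557 + 20131 = 19574$)
$r{\left(l \right)} = \sqrt{l} \left(2 + l\right)$ ($r{\left(l \right)} = \left(2 + l\right) \sqrt{l} = \sqrt{l} \left(2 + l\right)$)
$\frac{r{\left(- \frac{1927}{G} \right)}}{c} = \frac{\sqrt{- \frac{1927}{2537}} \left(2 - \frac{1927}{2537}\right)}{19574} = \sqrt{\left(-1927\right) \frac{1}{2537}} \left(2 - \frac{1927}{2537}\right) \frac{1}{19574} = \sqrt{- \frac{1927}{2537}} \left(2 - \frac{1927}{2537}\right) \frac{1}{19574} = \frac{i \sqrt{4888799}}{2537} \cdot \frac{3147}{2537} \cdot \frac{1}{19574} = \frac{3147 i \sqrt{4888799}}{6436369} \cdot \frac{1}{19574} = \frac{3147 i \sqrt{4888799}}{125985486806}$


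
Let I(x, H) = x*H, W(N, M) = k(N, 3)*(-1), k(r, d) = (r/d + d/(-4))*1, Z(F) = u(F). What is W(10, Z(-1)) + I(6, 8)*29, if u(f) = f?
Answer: 16673/12 ≈ 1389.4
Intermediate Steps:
Z(F) = F
k(r, d) = -d/4 + r/d (k(r, d) = (r/d + d*(-¼))*1 = (r/d - d/4)*1 = (-d/4 + r/d)*1 = -d/4 + r/d)
W(N, M) = ¾ - N/3 (W(N, M) = (-¼*3 + N/3)*(-1) = (-¾ + N*(⅓))*(-1) = (-¾ + N/3)*(-1) = ¾ - N/3)
I(x, H) = H*x
W(10, Z(-1)) + I(6, 8)*29 = (¾ - ⅓*10) + (8*6)*29 = (¾ - 10/3) + 48*29 = -31/12 + 1392 = 16673/12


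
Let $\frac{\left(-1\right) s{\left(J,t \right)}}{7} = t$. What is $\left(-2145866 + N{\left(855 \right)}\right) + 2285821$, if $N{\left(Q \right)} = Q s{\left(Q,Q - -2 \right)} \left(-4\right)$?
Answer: $20656535$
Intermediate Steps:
$s{\left(J,t \right)} = - 7 t$
$N{\left(Q \right)} = - 4 Q \left(-14 - 7 Q\right)$ ($N{\left(Q \right)} = Q \left(- 7 \left(Q - -2\right)\right) \left(-4\right) = Q \left(- 7 \left(Q + 2\right)\right) \left(-4\right) = Q \left(- 7 \left(2 + Q\right)\right) \left(-4\right) = Q \left(-14 - 7 Q\right) \left(-4\right) = - 4 Q \left(-14 - 7 Q\right)$)
$\left(-2145866 + N{\left(855 \right)}\right) + 2285821 = \left(-2145866 + 28 \cdot 855 \left(2 + 855\right)\right) + 2285821 = \left(-2145866 + 28 \cdot 855 \cdot 857\right) + 2285821 = \left(-2145866 + 20516580\right) + 2285821 = 18370714 + 2285821 = 20656535$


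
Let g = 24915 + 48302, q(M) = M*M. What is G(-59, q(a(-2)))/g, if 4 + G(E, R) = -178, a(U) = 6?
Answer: -182/73217 ≈ -0.0024858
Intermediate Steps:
q(M) = M²
G(E, R) = -182 (G(E, R) = -4 - 178 = -182)
g = 73217
G(-59, q(a(-2)))/g = -182/73217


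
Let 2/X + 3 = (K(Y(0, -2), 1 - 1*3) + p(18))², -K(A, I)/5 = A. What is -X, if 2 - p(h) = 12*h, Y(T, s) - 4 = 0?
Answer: -2/54753 ≈ -3.6528e-5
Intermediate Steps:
Y(T, s) = 4 (Y(T, s) = 4 + 0 = 4)
p(h) = 2 - 12*h
K(A, I) = -5*A
X = 2/54753 (X = 2/(-3 + (-5*4 + (2 - 12*18))²) = 2/(-3 + (-20 + (2 - 216))²) = 2/(-3 + (-20 - 214)²) = 2/(-3 + (-234)²) = 2/(-3 + 54756) = 2/54753 ≈ 3.6528e-5)
-X = -1*2/54753 = -2/54753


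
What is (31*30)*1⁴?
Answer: 930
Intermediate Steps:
(31*30)*1⁴ = 930*1 = 930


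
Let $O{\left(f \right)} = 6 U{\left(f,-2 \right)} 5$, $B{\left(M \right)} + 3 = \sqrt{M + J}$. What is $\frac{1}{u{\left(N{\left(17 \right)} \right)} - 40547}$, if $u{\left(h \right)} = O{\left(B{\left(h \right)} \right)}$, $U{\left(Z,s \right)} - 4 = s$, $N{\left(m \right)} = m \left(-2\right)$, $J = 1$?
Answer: $- \frac{1}{40487} \approx -2.4699 \cdot 10^{-5}$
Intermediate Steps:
$N{\left(m \right)} = - 2 m$
$U{\left(Z,s \right)} = 4 + s$
$B{\left(M \right)} = -3 + \sqrt{1 + M}$ ($B{\left(M \right)} = -3 + \sqrt{M + 1} = -3 + \sqrt{1 + M}$)
$O{\left(f \right)} = 60$ ($O{\left(f \right)} = 6 \left(4 - 2\right) 5 = 6 \cdot 2 \cdot 5 = 12 \cdot 5 = 60$)
$u{\left(h \right)} = 60$
$\frac{1}{u{\left(N{\left(17 \right)} \right)} - 40547} = \frac{1}{60 - 40547} = \frac{1}{-40487} = - \frac{1}{40487}$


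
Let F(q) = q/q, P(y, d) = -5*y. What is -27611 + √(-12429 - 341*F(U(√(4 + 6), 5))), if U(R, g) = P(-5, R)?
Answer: -27611 + I*√12770 ≈ -27611.0 + 113.0*I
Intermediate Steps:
U(R, g) = 25 (U(R, g) = -5*(-5) = 25)
F(q) = 1
-27611 + √(-12429 - 341*F(U(√(4 + 6), 5))) = -27611 + √(-12429 - 341*1) = -27611 + √(-12429 - 341) = -27611 + √(-12770) = -27611 + I*√12770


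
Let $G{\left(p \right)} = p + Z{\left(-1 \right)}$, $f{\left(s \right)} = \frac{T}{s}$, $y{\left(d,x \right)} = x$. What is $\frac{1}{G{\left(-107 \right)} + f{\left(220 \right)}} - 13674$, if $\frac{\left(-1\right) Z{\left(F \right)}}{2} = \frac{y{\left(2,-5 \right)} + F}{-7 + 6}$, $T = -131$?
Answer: $- \frac{359776834}{26311} \approx -13674.0$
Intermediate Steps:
$Z{\left(F \right)} = -10 + 2 F$ ($Z{\left(F \right)} = - 2 \frac{-5 + F}{-7 + 6} = - 2 \frac{-5 + F}{-1} = - 2 \left(-5 + F\right) \left(-1\right) = - 2 \left(5 - F\right) = -10 + 2 F$)
$f{\left(s \right)} = - \frac{131}{s}$
$G{\left(p \right)} = -12 + p$ ($G{\left(p \right)} = p + \left(-10 + 2 \left(-1\right)\right) = p - 12 = -12 + p$)
$\frac{1}{G{\left(-107 \right)} + f{\left(220 \right)}} - 13674 = \frac{1}{\left(-12 - 107\right) - \frac{131}{220}} - 13674 = \frac{1}{-119 - \frac{131}{220}} - 13674 = \frac{1}{- \frac{26311}{220}} - 13674 = - \frac{220}{26311} - 13674 = - \frac{359776834}{26311}$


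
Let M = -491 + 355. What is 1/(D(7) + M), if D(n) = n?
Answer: -1/129 ≈ -0.0077519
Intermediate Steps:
M = -136
1/(D(7) + M) = 1/(7 - 136) = 1/(-129) = -1/129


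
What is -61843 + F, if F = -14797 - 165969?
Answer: -242609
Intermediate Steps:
F = -180766
-61843 + F = -61843 - 180766 = -242609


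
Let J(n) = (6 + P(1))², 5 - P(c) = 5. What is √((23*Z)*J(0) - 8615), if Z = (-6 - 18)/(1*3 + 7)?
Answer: I*√265055/5 ≈ 102.97*I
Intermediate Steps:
Z = -12/5 (Z = -24/(3 + 7) = -24/10 = -24*⅒ = -12/5 ≈ -2.4000)
P(c) = 0 (P(c) = 5 - 1*5 = 5 - 5 = 0)
J(n) = 36 (J(n) = (6 + 0)² = 6² = 36)
√((23*Z)*J(0) - 8615) = √((23*(-12/5))*36 - 8615) = √(-276/5*36 - 8615) = √(-9936/5 - 8615) = √(-53011/5) = I*√265055/5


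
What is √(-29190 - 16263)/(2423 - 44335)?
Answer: -I*√45453/41912 ≈ -0.0050868*I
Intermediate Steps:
√(-29190 - 16263)/(2423 - 44335) = √(-45453)/(-41912) = (I*√45453)*(-1/41912) = -I*√45453/41912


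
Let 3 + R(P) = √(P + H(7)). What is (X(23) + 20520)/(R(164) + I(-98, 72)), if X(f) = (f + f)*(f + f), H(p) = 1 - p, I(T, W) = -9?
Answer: 135816/7 + 11318*√158/7 ≈ 39726.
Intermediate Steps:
X(f) = 4*f² (X(f) = (2*f)*(2*f) = 4*f²)
R(P) = -3 + √(-6 + P) (R(P) = -3 + √(P + (1 - 1*7)) = -3 + √(P + (1 - 7)) = -3 + √(P - 6) = -3 + √(-6 + P))
(X(23) + 20520)/(R(164) + I(-98, 72)) = (4*23² + 20520)/((-3 + √(-6 + 164)) - 9) = (4*529 + 20520)/((-3 + √158) - 9) = (2116 + 20520)/(-12 + √158) = 22636/(-12 + √158)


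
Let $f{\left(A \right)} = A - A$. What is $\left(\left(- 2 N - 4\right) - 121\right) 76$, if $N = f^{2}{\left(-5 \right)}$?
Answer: $-9500$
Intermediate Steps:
$f{\left(A \right)} = 0$
$N = 0$ ($N = 0^{2} = 0$)
$\left(\left(- 2 N - 4\right) - 121\right) 76 = \left(\left(\left(-2\right) 0 - 4\right) - 121\right) 76 = \left(\left(0 - 4\right) - 121\right) 76 = \left(-4 - 121\right) 76 = \left(-125\right) 76 = -9500$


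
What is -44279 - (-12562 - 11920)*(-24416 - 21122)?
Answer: -1114905595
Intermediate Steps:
-44279 - (-12562 - 11920)*(-24416 - 21122) = -44279 - (-24482)*(-45538) = -44279 - 1*1114861316 = -44279 - 1114861316 = -1114905595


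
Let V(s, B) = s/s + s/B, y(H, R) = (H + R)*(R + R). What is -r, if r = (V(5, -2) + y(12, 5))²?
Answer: -113569/4 ≈ -28392.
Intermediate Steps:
y(H, R) = 2*R*(H + R) (y(H, R) = (H + R)*(2*R) = 2*R*(H + R))
V(s, B) = 1 + s/B
r = 113569/4 (r = ((-2 + 5)/(-2) + 2*5*(12 + 5))² = (-½*3 + 2*5*17)² = (-3/2 + 170)² = (337/2)² = 113569/4 ≈ 28392.)
-r = -1*113569/4 = -113569/4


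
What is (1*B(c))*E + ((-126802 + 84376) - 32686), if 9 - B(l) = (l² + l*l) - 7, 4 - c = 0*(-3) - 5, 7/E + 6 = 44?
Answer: -1427639/19 ≈ -75139.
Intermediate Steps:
E = 7/38 (E = 7/(-6 + 44) = 7/38 ≈ 0.18421)
c = 9 (c = 4 - (0*(-3) - 5) = 4 - (0 - 5) = 4 - 1*(-5) = 4 + 5 = 9)
B(l) = 16 - 2*l² (B(l) = 9 - ((l² + l*l) - 7) = 9 - ((l² + l²) - 7) = 9 - (2*l² - 7) = 9 - (-7 + 2*l²) = 9 + (7 - 2*l²) = 16 - 2*l²)
(1*B(c))*E + ((-126802 + 84376) - 32686) = (1*(16 - 2*9²))*(7/38) + ((-126802 + 84376) - 32686) = (1*(16 - 2*81))*(7/38) + (-42426 - 32686) = (1*(16 - 162))*(7/38) - 75112 = (1*(-146))*(7/38) - 75112 = -146*7/38 - 75112 = -511/19 - 75112 = -1427639/19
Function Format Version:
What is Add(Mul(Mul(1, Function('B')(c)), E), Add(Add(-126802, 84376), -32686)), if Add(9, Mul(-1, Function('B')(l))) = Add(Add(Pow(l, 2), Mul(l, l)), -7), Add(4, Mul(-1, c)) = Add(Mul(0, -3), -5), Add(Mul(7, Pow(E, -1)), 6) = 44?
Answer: Rational(-1427639, 19) ≈ -75139.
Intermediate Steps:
E = Rational(7, 38) (E = Mul(7, Pow(Add(-6, 44), -1)) = Mul(7, Pow(38, -1)) = Mul(7, Rational(1, 38)) = Rational(7, 38) ≈ 0.18421)
c = 9 (c = Add(4, Mul(-1, Add(Mul(0, -3), -5))) = Add(4, Mul(-1, Add(0, -5))) = Add(4, Mul(-1, -5)) = Add(4, 5) = 9)
Function('B')(l) = Add(16, Mul(-2, Pow(l, 2))) (Function('B')(l) = Add(9, Mul(-1, Add(Add(Pow(l, 2), Mul(l, l)), -7))) = Add(9, Mul(-1, Add(Add(Pow(l, 2), Pow(l, 2)), -7))) = Add(9, Mul(-1, Add(Mul(2, Pow(l, 2)), -7))) = Add(9, Mul(-1, Add(-7, Mul(2, Pow(l, 2))))) = Add(9, Add(7, Mul(-2, Pow(l, 2)))) = Add(16, Mul(-2, Pow(l, 2))))
Add(Mul(Mul(1, Function('B')(c)), E), Add(Add(-126802, 84376), -32686)) = Add(Mul(Mul(1, Add(16, Mul(-2, Pow(9, 2)))), Rational(7, 38)), Add(Add(-126802, 84376), -32686)) = Add(Mul(Mul(1, Add(16, Mul(-2, 81))), Rational(7, 38)), Add(-42426, -32686)) = Add(Mul(Mul(1, Add(16, -162)), Rational(7, 38)), -75112) = Add(Mul(Mul(1, -146), Rational(7, 38)), -75112) = Add(Mul(-146, Rational(7, 38)), -75112) = Add(Rational(-511, 19), -75112) = Rational(-1427639, 19)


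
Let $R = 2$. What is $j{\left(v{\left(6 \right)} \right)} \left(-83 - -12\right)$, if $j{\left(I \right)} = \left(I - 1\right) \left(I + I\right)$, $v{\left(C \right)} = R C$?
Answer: $-18744$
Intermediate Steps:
$v{\left(C \right)} = 2 C$
$j{\left(I \right)} = 2 I \left(-1 + I\right)$ ($j{\left(I \right)} = \left(-1 + I\right) 2 I = 2 I \left(-1 + I\right)$)
$j{\left(v{\left(6 \right)} \right)} \left(-83 - -12\right) = 2 \cdot 2 \cdot 6 \left(-1 + 2 \cdot 6\right) \left(-83 - -12\right) = 2 \cdot 12 \left(-1 + 12\right) \left(-83 + 12\right) = 2 \cdot 12 \cdot 11 \left(-71\right) = 264 \left(-71\right) = -18744$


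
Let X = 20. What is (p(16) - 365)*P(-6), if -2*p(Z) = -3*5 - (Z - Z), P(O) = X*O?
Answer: 42900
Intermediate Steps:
P(O) = 20*O
p(Z) = 15/2 (p(Z) = -(-3*5 - (Z - Z))/2 = -(-15 - 1*0)/2 = -(-15 + 0)/2 = -½*(-15) = 15/2)
(p(16) - 365)*P(-6) = (15/2 - 365)*(20*(-6)) = -715/2*(-120) = 42900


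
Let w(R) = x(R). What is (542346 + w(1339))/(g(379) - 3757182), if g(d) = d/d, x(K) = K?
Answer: -543685/3757181 ≈ -0.14471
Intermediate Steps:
w(R) = R
g(d) = 1
(542346 + w(1339))/(g(379) - 3757182) = (542346 + 1339)/(1 - 3757182) = 543685/(-3757181) = 543685*(-1/3757181) = -543685/3757181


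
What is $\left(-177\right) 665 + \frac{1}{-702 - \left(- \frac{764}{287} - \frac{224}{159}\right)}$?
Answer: $- \frac{3748739744043}{31848602} \approx -1.1771 \cdot 10^{5}$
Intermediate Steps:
$\left(-177\right) 665 + \frac{1}{-702 - \left(- \frac{764}{287} - \frac{224}{159}\right)} = -117705 + \frac{1}{-702 - - \frac{185764}{45633}} = -117705 + \frac{1}{-702 + \left(\frac{224}{159} + \frac{764}{287}\right)} = -117705 + \frac{1}{-702 + \frac{185764}{45633}} = -117705 + \frac{1}{- \frac{31848602}{45633}} = -117705 - \frac{45633}{31848602} = - \frac{3748739744043}{31848602}$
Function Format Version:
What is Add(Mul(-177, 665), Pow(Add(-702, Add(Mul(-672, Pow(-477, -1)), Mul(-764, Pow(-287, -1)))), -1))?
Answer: Rational(-3748739744043, 31848602) ≈ -1.1771e+5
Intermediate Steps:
Add(Mul(-177, 665), Pow(Add(-702, Add(Mul(-672, Pow(-477, -1)), Mul(-764, Pow(-287, -1)))), -1)) = Add(-117705, Pow(Add(-702, Add(Mul(-672, Rational(-1, 477)), Mul(-764, Rational(-1, 287)))), -1)) = Add(-117705, Pow(Add(-702, Add(Rational(224, 159), Rational(764, 287))), -1)) = Add(-117705, Pow(Add(-702, Rational(185764, 45633)), -1)) = Add(-117705, Pow(Rational(-31848602, 45633), -1)) = Add(-117705, Rational(-45633, 31848602)) = Rational(-3748739744043, 31848602)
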